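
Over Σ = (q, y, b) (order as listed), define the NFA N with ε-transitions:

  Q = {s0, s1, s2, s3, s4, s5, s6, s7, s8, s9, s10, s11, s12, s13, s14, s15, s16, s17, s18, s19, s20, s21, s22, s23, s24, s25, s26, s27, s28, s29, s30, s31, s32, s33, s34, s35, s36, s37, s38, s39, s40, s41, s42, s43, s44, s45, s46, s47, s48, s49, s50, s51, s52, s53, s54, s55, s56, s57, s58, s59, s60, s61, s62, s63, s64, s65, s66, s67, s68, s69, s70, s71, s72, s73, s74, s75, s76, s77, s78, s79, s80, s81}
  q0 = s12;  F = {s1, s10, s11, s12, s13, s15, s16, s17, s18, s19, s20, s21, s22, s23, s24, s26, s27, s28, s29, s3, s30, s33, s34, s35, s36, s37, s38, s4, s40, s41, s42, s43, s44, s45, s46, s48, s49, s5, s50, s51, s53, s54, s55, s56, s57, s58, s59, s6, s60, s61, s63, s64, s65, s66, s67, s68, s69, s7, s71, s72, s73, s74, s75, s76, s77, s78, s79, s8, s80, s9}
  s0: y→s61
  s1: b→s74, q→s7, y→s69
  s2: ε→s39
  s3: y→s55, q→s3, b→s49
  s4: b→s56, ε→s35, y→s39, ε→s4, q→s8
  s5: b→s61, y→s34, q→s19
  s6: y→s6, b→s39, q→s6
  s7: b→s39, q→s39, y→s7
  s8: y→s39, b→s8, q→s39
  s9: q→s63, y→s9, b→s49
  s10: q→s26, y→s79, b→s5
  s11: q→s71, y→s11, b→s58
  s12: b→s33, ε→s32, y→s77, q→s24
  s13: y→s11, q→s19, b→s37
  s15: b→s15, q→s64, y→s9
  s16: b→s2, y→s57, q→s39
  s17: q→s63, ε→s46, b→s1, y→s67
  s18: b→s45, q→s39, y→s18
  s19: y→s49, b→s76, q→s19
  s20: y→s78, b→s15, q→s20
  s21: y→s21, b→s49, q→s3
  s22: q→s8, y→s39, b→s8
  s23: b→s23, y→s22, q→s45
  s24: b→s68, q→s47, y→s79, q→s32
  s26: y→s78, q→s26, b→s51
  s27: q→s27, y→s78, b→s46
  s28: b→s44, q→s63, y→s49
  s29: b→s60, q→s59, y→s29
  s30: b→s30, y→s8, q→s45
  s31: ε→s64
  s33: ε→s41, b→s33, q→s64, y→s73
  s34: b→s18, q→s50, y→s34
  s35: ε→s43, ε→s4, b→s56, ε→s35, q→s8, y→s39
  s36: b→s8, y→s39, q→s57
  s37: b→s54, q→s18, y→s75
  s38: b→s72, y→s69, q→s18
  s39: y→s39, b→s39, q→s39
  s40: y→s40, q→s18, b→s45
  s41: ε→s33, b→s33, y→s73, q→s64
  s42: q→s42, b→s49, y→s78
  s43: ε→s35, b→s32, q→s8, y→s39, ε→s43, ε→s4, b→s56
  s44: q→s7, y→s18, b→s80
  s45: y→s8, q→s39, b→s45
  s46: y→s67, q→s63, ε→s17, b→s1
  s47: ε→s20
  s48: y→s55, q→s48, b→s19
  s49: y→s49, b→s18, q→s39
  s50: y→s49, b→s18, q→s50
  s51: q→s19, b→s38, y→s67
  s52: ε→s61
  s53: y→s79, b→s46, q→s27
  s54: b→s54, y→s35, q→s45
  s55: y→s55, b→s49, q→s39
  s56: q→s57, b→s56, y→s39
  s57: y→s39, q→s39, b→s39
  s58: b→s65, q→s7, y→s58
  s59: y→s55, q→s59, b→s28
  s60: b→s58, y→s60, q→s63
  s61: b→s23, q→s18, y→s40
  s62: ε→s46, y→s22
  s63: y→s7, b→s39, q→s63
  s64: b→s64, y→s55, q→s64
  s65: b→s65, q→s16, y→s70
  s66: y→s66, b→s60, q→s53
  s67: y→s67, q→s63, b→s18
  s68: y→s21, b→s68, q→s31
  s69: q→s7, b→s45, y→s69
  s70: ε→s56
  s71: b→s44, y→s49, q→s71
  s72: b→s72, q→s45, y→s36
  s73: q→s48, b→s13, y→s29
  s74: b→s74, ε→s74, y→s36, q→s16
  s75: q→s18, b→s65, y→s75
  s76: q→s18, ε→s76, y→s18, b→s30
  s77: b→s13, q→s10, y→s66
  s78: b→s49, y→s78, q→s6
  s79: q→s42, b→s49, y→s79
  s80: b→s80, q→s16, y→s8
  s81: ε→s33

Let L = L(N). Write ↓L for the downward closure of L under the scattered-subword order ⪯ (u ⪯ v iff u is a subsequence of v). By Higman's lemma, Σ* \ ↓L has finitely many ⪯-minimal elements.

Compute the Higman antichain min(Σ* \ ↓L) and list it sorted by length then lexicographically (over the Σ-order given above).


|Q|=82, |F|=70, |δ|=239 (22 ε).
min D↑ (67 st, q0=0, F={29}): 0:q→1,y→2,b→3 1:q→4,y→5,b→6 2:q→7,y→8,b→9 3:q→10,y→11,b→3 4:q→4,y→12,b→13 5:q→14,y→5,b→15 6:q→10,y→16,b→6 7:q→17,y→5,b→18 8:q→19,y→8,b→20 9:q→21,y→22,b→23 10:q→10,y→24,b→10 11:q→25,y→26,b→9 12:q→27,y→12,b→15 13:q→10,y→28,b→13 14:q→14,y→12,b→15 15:q→29,y→15,b→30 16:q→31,y→16,b→15 17:q→17,y→12,b→32 18:q→21,y→33,b→34 19:q→35,y→5,b→36 20:q→37,y→20,b→38 21:q→21,y→15,b→39 22:q→40,y→22,b→38 23:q→30,y→41,b→42 24:q→29,y→24,b→15 25:q→25,y→24,b→21 26:q→43,y→26,b→20 27:q→27,y→27,b→29 28:q→37,y→28,b→15 29:q→29,y→29,b→29 30:q→29,y→30,b→44 31:q→31,y→24,b→15 32:q→21,y→45,b→46 33:q→47,y→33,b→30 34:q→30,y→48,b→49 35:q→35,y→12,b→36 36:q→37,y→45,b→50 37:q→37,y→51,b→29 38:q→51,y→38,b→52 39:q→30,y→30,b→53 40:q→40,y→15,b→54 41:q→30,y→41,b→52 42:q→44,y→55,b→42 43:q→43,y→24,b→56 44:q→29,y→57,b→44 45:q→37,y→45,b→30 46:q→30,y→58,b→59 47:q→47,y→15,b→30 48:q→30,y→48,b→44 49:q→44,y→60,b→49 50:q→51,y→58,b→61 51:q→29,y→51,b→29 52:q→62,y→63,b→52 53:q→44,y→57,b→53 54:q→51,y→30,b→64 55:q→57,y→29,b→63 56:q→37,y→15,b→54 57:q→29,y→29,b→57 58:q→51,y→58,b→44 59:q→44,y→65,b→59 60:q→57,y→29,b→57 61:q→62,y→65,b→61 62:q→29,y→66,b→29 63:q→66,y→29,b→63 64:q→62,y→57,b→64 65:q→66,y→29,b→57 66:q→29,y→29,b→29 [Hopcroft].
'qybq': N↓-sim [76, 56, 23, 5, 1] end={s39} rej; 4/4 del acc.
'bqyq': N↓-sim [76, 62, 24, 8, 1] end={s39} rej; 4/4 single-dels accept.
'qqyqb': run [76, 56, 44, 15, 5, 1] end={s39} rej; 5/5 del acc.
'yybqb': |S_i|=[76, 66, 49, 26, 6, 2] end={s2,s39} — reject; 5/5 single-dels accept.
'ybbqq': N↓-sim [76, 66, 48, 33, 8, 1] end={s39} — reject; 5/5 deletions ∈↓L.
'ybbbyy': N↓-sim [76, 66, 48, 33, 21, 11, 1] end={s39} ∉↓L; 6/6 single-dels accept.
6 minimals (antichain).

min(Σ*\↓L) = [qybq, bqyq, qqyqb, yybqb, ybbqq, ybbbyy].


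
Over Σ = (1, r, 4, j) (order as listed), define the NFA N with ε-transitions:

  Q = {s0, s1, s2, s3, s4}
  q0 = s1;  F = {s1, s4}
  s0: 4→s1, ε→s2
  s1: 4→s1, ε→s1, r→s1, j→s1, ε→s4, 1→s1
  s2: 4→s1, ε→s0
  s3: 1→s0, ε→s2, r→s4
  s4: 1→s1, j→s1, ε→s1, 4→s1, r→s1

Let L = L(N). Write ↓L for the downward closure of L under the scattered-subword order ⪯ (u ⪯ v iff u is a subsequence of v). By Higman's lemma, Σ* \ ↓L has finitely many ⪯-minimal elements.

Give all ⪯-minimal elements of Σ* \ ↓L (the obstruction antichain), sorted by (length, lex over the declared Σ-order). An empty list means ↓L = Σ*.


A = [].

|Q|=5, |F|=2, |δ|=18 (6 ε).
min D↑ (1 st, q0=0, F={}): 0:1→0,r→0,4→0,j→0.
L(D↑) = ∅ ⇒ ↓L = Σ*.


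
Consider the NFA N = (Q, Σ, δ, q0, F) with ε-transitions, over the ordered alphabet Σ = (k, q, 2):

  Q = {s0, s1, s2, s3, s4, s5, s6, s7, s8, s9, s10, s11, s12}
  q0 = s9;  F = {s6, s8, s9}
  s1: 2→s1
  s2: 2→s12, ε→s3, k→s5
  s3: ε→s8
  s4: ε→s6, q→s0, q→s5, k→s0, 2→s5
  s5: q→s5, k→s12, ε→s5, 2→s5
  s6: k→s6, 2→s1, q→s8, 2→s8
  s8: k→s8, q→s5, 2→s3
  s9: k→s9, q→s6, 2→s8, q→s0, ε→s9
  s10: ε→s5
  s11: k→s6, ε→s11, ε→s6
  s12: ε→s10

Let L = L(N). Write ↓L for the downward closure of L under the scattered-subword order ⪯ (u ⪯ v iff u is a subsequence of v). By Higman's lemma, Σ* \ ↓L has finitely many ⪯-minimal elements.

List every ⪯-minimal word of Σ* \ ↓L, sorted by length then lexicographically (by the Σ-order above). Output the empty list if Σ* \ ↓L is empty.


min(Σ*\↓L) = [2q, qqq].

|Q|=13, |F|=3, |δ|=31 (9 ε).
min D↑ (4 st, q0=0, F={3}): 0:k→0,q→1,2→2 1:k→1,q→2,2→2 2:k→2,q→3,2→2 3:k→3,q→3,2→3 (ε-aug+det+¬).
'2q': N↓-sim [9, 6, 3] end={s10,s12,s5} rej; 2/2 single-dels accept.
'qqq': |S_i|=[9, 8, 5, 3] end={s10,s12,s5} rej; 3/3 single-dels accept.
2 words, ⪯-incomp.


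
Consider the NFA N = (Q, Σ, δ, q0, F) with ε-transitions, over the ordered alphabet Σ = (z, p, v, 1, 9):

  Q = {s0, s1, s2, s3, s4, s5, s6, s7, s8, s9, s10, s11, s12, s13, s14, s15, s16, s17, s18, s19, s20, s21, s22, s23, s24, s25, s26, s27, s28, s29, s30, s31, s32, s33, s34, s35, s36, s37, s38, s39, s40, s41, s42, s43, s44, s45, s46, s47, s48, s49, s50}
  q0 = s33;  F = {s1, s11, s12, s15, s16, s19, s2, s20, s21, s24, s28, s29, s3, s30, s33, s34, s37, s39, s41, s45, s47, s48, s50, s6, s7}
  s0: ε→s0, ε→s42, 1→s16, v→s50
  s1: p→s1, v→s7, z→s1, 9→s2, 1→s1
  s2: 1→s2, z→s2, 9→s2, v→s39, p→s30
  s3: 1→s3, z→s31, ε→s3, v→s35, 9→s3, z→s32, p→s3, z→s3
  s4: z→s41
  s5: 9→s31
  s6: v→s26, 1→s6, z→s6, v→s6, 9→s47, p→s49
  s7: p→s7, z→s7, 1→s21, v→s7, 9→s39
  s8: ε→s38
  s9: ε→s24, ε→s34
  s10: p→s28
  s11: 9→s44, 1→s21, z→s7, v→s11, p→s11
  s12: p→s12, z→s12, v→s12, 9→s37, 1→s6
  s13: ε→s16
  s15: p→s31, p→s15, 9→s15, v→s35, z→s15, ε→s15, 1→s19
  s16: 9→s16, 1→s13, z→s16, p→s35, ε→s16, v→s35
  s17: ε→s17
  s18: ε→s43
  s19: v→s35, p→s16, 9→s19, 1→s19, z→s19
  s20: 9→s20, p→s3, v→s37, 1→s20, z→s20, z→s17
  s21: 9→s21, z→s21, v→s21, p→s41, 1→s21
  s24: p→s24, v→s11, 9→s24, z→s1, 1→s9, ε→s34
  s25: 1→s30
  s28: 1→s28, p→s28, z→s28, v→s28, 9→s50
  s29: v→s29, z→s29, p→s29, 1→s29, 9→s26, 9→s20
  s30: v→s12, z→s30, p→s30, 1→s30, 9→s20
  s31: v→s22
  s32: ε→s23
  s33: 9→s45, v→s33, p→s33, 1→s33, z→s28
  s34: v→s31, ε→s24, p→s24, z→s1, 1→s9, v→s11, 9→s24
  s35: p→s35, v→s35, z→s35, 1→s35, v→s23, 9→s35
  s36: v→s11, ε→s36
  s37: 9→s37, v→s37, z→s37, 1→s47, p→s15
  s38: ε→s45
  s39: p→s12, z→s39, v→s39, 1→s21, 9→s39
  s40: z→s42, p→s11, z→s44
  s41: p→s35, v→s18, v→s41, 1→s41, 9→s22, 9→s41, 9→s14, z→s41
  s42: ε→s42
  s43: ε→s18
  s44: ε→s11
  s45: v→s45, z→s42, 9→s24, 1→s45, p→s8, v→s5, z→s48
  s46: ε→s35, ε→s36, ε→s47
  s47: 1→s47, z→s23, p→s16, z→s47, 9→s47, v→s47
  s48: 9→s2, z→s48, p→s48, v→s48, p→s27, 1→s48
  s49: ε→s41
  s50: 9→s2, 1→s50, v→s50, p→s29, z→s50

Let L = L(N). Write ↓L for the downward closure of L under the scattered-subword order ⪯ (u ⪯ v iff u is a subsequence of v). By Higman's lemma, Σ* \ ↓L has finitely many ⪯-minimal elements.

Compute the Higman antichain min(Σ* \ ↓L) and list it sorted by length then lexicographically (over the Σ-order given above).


|Q|=51, |F|=25, |δ|=179 (23 ε).
min D↑ (25 st, q0=0, F={19}): 0:z→1,p→0,v→0,1→0,9→2 1:z→1,p→1,v→1,1→1,9→3 2:z→4,p→2,v→2,1→2,9→5 3:z→3,p→6,v→3,1→3,9→7 4:z→4,p→4,v→4,1→4,9→7 5:z→8,p→5,v→9,1→5,9→5 6:z→6,p→6,v→6,1→6,9→10 7:z→7,p→11,v→12,1→7,9→7 8:z→8,p→8,v→13,1→8,9→7 9:z→13,p→9,v→9,1→14,9→9 10:z→10,p→15,v→16,1→10,9→10 11:z→11,p→11,v→17,1→11,9→10 12:z→12,p→17,v→12,1→14,9→12 13:z→13,p→13,v→13,1→14,9→12 14:z→14,p→18,v→14,1→14,9→14 15:z→15,p→15,v→19,1→15,9→15 16:z→16,p→20,v→16,1→21,9→16 17:z→17,p→17,v→17,1→22,9→16 18:z→18,p→19,v→18,1→18,9→18 19:z→19,p→19,v→19,1→19,9→19 20:z→20,p→20,v→19,1→23,9→20 21:z→21,p→24,v→21,1→21,9→21 22:z→22,p→18,v→22,1→22,9→21 23:z→23,p→24,v→19,1→23,9→23 24:z→24,p→19,v→19,1→24,9→24.
'z9p9pv': |S_i|=[44, 34, 28, 24, 19, 10, 3] end={s22,s23,s35} — reject; 6/6 single-dels accept.
'99v1pp': N↓-sim [44, 42, 33, 23, 15, 10, 2] end={s23,s35} — reject; 6/6 deletions ∈↓L.
2 obstructions.

A = [z9p9pv, 99v1pp].


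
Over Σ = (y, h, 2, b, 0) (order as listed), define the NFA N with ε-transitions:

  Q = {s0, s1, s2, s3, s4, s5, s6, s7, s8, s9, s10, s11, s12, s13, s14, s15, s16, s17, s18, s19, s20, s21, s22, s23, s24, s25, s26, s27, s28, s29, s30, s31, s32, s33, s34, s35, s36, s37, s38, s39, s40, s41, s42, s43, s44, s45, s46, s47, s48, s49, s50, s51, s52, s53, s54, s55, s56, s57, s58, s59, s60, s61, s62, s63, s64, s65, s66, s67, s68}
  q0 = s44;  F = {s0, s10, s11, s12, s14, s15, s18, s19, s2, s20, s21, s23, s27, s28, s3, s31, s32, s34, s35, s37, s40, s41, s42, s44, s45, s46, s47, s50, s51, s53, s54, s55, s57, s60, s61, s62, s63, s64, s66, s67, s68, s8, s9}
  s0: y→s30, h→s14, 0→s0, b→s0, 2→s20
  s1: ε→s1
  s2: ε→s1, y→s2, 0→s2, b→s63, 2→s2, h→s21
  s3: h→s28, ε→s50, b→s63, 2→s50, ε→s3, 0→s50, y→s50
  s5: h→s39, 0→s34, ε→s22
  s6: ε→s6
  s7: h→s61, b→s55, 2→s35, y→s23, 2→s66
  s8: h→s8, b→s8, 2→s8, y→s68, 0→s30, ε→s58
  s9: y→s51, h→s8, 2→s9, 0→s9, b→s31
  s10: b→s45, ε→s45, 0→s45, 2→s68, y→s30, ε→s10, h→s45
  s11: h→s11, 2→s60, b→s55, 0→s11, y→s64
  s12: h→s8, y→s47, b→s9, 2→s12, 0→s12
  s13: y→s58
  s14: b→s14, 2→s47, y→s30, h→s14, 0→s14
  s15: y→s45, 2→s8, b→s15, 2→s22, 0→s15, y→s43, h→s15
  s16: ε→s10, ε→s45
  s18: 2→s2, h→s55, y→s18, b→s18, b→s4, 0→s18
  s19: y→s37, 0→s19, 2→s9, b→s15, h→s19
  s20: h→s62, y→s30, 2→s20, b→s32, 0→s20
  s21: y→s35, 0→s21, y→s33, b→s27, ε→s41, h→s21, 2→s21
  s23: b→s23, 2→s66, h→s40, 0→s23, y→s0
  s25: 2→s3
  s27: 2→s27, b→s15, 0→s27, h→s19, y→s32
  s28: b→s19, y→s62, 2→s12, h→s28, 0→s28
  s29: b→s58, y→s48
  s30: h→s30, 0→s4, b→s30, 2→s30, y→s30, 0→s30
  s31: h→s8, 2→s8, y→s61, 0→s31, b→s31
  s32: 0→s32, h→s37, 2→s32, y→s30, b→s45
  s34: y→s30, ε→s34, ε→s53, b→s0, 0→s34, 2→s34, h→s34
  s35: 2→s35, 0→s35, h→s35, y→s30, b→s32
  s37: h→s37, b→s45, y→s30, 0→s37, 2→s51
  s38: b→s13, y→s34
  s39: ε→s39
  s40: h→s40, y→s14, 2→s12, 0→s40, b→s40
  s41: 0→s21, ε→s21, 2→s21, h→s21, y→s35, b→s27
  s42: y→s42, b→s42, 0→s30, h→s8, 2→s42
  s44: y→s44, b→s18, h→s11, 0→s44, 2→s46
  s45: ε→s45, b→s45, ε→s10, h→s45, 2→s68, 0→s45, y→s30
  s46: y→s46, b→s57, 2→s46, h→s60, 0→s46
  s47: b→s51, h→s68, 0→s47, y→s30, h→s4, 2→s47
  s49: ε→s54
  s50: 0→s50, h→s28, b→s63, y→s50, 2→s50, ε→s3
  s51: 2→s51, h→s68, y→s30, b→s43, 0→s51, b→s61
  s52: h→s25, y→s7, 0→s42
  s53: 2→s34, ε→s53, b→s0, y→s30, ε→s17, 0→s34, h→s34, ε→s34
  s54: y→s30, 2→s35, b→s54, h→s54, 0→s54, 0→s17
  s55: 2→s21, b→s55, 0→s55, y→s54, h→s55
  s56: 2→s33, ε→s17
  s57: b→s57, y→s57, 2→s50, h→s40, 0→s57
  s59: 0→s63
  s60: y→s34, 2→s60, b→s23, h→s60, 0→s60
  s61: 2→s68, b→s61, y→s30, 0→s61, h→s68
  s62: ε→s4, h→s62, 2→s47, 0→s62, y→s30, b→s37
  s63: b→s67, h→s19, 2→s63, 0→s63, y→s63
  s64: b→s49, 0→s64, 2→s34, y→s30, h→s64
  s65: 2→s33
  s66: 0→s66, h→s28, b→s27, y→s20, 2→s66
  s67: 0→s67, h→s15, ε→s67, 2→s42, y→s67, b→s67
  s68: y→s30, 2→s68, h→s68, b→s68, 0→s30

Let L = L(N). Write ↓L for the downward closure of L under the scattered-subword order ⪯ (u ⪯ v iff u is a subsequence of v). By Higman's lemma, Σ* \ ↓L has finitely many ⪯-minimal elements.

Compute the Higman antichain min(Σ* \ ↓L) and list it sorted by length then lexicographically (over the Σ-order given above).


|Q|=69, |F|=43, |δ|=273 (26 ε).
min D↑ (40 st, q0=0, F={9}): 0:y→0,h→1,2→2,b→3,0→0 1:y→4,h→1,2→5,b→6,0→1 2:y→2,h→5,2→2,b→7,0→2 3:y→3,h→6,2→8,b→3,0→3 4:y→9,h→4,2→10,b→11,0→4 5:y→10,h→5,2→5,b→12,0→5 6:y→11,h→6,2→13,b→6,0→6 7:y→7,h→14,2→15,b→7,0→7 8:y→8,h→13,2→8,b→16,0→8 9:y→9,h→9,2→9,b→9,0→9 10:y→9,h→10,2→10,b→17,0→10 11:y→9,h→11,2→18,b→11,0→11 12:y→17,h→14,2→19,b→12,0→12 13:y→18,h→13,2→13,b→20,0→13 14:y→21,h→14,2→22,b→14,0→14 15:y→15,h→23,2→15,b→16,0→15 16:y→16,h→24,2→16,b→25,0→16 17:y→9,h→21,2→26,b→17,0→17 18:y→9,h→18,2→18,b→27,0→18 19:y→26,h→23,2→19,b→20,0→19 20:y→27,h→24,2→20,b→28,0→20 21:y→9,h→21,2→29,b→21,0→21 22:y→29,h→30,2→22,b→31,0→22 23:y→32,h→23,2→22,b→24,0→23 24:y→33,h→24,2→31,b→28,0→24 25:y→25,h→28,2→34,b→25,0→25 26:y→9,h→32,2→26,b→27,0→26 27:y→9,h→33,2→27,b→35,0→27 28:y→35,h→28,2→30,b→28,0→28 29:y→9,h→36,2→29,b→37,0→29 30:y→36,h→30,2→30,b→30,0→9 31:y→37,h→30,2→31,b→38,0→31 32:y→9,h→32,2→29,b→33,0→32 33:y→9,h→33,2→37,b→35,0→33 34:y→34,h→30,2→34,b→34,0→9 35:y→9,h→35,2→36,b→35,0→35 36:y→9,h→36,2→36,b→36,0→9 37:y→9,h→36,2→37,b→39,0→37 38:y→39,h→30,2→30,b→38,0→38 39:y→9,h→36,2→36,b→39,0→39 [Hopcroft].
'hyy': run [52, 41, 23, 2] end={s30,s4} — reject; 3/3 del acc.
'2bh2h0': N↓-sim [52, 45, 34, 22, 13, 5, 2] end={s30,s4} — reject; 6/6 del acc.
'b2bb20': N↓-sim [52, 45, 35, 21, 14, 7, 2] end={s30,s4} — reject; 6/6 deletions ∈↓L.
3 words, ⪯-incomp.

A = [hyy, 2bh2h0, b2bb20].


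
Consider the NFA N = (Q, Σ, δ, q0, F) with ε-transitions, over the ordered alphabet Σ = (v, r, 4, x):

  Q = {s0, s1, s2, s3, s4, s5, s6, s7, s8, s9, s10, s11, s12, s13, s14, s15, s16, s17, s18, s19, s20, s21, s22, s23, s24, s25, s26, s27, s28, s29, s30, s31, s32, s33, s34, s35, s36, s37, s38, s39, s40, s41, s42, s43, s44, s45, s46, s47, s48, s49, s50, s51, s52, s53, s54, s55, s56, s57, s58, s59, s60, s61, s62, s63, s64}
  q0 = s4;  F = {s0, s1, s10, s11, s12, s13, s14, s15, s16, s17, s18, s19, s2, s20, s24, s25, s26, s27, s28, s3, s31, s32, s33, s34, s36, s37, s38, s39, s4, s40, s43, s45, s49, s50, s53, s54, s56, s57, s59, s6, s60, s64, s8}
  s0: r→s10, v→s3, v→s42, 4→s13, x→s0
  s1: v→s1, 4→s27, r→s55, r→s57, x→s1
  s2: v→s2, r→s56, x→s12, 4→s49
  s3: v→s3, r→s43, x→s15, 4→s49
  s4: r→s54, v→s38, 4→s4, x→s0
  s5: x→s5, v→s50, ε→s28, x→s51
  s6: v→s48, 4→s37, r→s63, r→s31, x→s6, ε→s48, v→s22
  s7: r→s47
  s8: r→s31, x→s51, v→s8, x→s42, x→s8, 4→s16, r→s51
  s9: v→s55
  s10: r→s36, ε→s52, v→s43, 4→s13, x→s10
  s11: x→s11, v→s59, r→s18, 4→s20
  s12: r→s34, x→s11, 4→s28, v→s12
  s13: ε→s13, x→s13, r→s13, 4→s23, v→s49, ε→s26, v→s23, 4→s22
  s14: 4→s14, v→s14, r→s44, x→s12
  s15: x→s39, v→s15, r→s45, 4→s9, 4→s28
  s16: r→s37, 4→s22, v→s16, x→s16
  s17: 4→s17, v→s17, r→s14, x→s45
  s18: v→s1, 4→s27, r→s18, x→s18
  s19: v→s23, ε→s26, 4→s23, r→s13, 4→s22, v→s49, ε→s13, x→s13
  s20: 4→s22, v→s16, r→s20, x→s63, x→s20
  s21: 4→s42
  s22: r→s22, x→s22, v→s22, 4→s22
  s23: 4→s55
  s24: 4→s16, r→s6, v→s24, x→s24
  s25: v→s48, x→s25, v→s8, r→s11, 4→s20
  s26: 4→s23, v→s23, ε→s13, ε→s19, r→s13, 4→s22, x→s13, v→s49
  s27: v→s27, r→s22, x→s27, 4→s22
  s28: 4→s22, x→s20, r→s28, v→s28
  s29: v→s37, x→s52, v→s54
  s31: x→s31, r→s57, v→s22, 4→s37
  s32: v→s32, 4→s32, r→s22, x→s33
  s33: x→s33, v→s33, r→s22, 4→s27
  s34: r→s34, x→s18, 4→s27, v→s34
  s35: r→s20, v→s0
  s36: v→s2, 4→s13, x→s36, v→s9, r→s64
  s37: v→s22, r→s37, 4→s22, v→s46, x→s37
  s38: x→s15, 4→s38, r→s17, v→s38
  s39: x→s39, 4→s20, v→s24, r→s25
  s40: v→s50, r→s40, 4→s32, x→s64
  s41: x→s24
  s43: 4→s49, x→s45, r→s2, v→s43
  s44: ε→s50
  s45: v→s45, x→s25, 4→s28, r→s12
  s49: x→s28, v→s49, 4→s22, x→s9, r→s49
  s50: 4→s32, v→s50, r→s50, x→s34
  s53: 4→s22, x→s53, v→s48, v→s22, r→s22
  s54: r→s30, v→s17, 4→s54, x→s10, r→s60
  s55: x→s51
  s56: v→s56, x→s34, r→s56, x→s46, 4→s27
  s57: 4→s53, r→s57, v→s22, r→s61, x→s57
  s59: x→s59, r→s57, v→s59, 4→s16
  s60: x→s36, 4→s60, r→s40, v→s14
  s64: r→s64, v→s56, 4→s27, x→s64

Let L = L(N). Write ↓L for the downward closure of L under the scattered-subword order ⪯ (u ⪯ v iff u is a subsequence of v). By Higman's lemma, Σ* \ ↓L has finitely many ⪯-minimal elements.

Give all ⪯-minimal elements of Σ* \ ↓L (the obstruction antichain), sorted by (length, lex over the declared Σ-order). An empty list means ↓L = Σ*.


Antichain: [x44, rrr4r, vxxvrv].

|Q|=65, |F|=43, |δ|=223 (10 ε).
min D↑ (42 st, q0=0, F={18}): 0:v→1,r→2,4→0,x→3 1:v→1,r→4,4→1,x→5 2:v→4,r→6,4→2,x→7 3:v→8,r→7,4→9,x→3 4:v→4,r→10,4→4,x→11 5:v→5,r→11,4→12,x→13 6:v→10,r→14,4→6,x→15 7:v→16,r→15,4→9,x→7 8:v→8,r→16,4→17,x→5 9:v→17,r→9,4→18,x→9 10:v→10,r→19,4→10,x→20 11:v→11,r→20,4→12,x→21 12:v→12,r→12,4→18,x→22 13:v→23,r→21,4→22,x→13 14:v→19,r→14,4→24,x→25 15:v→26,r→25,4→9,x→15 16:v→16,r→26,4→17,x→11 17:v→17,r→17,4→18,x→12 18:v→18,r→18,4→18,x→18 19:v→19,r→19,4→24,x→27 20:v→20,r→27,4→12,x→28 21:v→29,r→28,4→22,x→21 22:v→30,r→22,4→18,x→22 23:v→23,r→31,4→30,x→23 24:v→24,r→18,4→24,x→32 25:v→33,r→25,4→34,x→25 26:v→26,r→33,4→17,x→20 27:v→27,r→27,4→34,x→35 28:v→36,r→35,4→22,x→28 29:v→29,r→37,4→30,x→29 30:v→30,r→38,4→18,x→30 31:v→18,r→37,4→38,x→31 32:v→32,r→18,4→34,x→32 33:v→33,r→33,4→34,x→27 34:v→34,r→18,4→18,x→34 35:v→39,r→35,4→34,x→35 36:v→36,r→40,4→30,x→36 37:v→18,r→40,4→38,x→37 38:v→18,r→38,4→18,x→38 39:v→39,r→40,4→34,x→39 40:v→18,r→40,4→41,x→40 41:v→18,r→18,4→18,x→41 (ε-aug+det+¬).
'x44': |S_i|=[56, 45, 18, 4] end={s22,s23,s51,s55} rej; 3/3 single-dels accept.
'rrr4r': N↓-sim [56, 49, 39, 30, 9, 1] end={s22} — reject; 5/5 del acc.
'vxxvrv': |S_i|=[56, 43, 31, 25, 20, 12, 3] end={s22,s46,s48} rej; 6/6 del acc.
3 obstructions.


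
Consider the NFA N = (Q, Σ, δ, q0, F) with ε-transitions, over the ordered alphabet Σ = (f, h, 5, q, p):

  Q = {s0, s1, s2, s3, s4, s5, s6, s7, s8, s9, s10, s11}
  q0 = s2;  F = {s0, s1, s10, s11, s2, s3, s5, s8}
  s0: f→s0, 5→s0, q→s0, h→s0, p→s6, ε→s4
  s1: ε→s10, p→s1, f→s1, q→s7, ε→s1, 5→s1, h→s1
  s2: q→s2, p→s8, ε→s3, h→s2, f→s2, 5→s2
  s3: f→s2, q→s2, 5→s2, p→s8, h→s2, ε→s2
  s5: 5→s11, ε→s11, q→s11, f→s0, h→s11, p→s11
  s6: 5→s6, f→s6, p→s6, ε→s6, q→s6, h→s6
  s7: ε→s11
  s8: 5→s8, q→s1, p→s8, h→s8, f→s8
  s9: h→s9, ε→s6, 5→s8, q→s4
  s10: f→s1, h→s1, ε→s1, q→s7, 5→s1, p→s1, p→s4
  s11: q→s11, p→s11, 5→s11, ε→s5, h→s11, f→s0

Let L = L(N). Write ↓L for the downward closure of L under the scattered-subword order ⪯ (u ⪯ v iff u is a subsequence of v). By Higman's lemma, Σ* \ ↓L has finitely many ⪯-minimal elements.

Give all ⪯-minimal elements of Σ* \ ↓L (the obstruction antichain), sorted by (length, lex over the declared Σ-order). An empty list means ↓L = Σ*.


Antichain: [pqqfp].

|Q|=12, |F|=8, |δ|=60 (11 ε).
min D↑ (6 st, q0=0, F={5}): 0:f→0,h→0,5→0,q→0,p→1 1:f→1,h→1,5→1,q→2,p→1 2:f→2,h→2,5→2,q→3,p→2 3:f→4,h→3,5→3,q→3,p→3 4:f→4,h→4,5→4,q→4,p→5 5:f→5,h→5,5→5,q→5,p→5 [Hopcroft].
'pqqfp': N↓-sim [11, 9, 8, 6, 3, 1] end={s6} ∉↓L; 5/5 deletions ∈↓L.
1 words, ⪯-incomp.


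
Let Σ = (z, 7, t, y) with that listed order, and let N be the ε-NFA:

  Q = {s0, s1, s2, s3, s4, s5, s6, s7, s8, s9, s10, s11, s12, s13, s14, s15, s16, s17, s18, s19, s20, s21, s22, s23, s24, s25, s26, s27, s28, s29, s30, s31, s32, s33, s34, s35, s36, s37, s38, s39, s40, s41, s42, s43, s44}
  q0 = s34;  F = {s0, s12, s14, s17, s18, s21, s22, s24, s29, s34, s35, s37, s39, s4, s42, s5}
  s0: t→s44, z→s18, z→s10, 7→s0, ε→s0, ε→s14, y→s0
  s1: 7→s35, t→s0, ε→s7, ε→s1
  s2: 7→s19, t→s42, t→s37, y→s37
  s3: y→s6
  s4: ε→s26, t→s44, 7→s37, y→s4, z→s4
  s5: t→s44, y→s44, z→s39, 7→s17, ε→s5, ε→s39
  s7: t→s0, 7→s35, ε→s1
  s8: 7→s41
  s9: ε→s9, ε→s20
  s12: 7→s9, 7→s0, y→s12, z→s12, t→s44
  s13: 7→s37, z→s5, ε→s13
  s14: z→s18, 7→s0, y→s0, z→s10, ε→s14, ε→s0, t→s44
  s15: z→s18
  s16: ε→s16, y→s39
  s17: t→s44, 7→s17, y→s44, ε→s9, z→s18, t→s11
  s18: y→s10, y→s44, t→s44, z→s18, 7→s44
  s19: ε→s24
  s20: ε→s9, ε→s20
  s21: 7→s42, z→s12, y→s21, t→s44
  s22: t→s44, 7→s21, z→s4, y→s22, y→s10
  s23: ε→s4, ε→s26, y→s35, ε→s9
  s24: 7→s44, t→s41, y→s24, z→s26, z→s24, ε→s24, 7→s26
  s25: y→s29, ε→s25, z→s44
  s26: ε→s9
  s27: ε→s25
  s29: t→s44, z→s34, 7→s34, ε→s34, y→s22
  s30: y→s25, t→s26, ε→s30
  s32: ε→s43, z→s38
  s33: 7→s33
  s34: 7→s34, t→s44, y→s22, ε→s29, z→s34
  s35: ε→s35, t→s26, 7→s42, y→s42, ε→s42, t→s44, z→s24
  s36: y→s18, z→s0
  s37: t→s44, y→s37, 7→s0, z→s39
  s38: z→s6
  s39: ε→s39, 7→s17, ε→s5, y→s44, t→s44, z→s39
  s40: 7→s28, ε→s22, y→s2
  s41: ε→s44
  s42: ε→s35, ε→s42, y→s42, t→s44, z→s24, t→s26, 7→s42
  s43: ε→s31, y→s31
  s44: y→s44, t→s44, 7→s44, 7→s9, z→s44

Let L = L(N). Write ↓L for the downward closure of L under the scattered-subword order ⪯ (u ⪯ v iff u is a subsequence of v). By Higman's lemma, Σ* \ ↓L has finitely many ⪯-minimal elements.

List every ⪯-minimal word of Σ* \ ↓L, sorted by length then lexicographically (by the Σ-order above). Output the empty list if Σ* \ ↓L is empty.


|Q|=45, |F|=16, |δ|=144 (38 ε).
min D↑ (13 st, q0=0, F={1}): 0:z→0,7→0,t→1,y→2 1:z→1,7→1,t→1,y→1 2:z→3,7→4,t→1,y→2 3:z→3,7→5,t→1,y→3 4:z→6,7→7,t→1,y→4 5:z→8,7→9,t→1,y→5 6:z→6,7→9,t→1,y→6 7:z→10,7→7,t→1,y→7 8:z→8,7→11,t→1,y→1 9:z→12,7→9,t→1,y→9 10:z→10,7→1,t→1,y→10 11:z→12,7→11,t→1,y→1 12:z→12,7→1,t→1,y→1 (ε-aug+det+¬).
't': |S_i|=[23, 6] end={s11,s20,s26,s41,s44,s9} ∉↓L; 1/1 single-dels accept.
'yz7zy': run [23, 21, 17, 13, 9, 4] end={s10,s20,s44,s9} — reject; 5/5 single-dels accept.
'y77z7': |S_i|=[23, 21, 19, 14, 8, 4] end={s20,s26,s44,s9} — reject; 5/5 del acc.
3 words, ⪯-incomp.

Antichain: [t, yz7zy, y77z7].


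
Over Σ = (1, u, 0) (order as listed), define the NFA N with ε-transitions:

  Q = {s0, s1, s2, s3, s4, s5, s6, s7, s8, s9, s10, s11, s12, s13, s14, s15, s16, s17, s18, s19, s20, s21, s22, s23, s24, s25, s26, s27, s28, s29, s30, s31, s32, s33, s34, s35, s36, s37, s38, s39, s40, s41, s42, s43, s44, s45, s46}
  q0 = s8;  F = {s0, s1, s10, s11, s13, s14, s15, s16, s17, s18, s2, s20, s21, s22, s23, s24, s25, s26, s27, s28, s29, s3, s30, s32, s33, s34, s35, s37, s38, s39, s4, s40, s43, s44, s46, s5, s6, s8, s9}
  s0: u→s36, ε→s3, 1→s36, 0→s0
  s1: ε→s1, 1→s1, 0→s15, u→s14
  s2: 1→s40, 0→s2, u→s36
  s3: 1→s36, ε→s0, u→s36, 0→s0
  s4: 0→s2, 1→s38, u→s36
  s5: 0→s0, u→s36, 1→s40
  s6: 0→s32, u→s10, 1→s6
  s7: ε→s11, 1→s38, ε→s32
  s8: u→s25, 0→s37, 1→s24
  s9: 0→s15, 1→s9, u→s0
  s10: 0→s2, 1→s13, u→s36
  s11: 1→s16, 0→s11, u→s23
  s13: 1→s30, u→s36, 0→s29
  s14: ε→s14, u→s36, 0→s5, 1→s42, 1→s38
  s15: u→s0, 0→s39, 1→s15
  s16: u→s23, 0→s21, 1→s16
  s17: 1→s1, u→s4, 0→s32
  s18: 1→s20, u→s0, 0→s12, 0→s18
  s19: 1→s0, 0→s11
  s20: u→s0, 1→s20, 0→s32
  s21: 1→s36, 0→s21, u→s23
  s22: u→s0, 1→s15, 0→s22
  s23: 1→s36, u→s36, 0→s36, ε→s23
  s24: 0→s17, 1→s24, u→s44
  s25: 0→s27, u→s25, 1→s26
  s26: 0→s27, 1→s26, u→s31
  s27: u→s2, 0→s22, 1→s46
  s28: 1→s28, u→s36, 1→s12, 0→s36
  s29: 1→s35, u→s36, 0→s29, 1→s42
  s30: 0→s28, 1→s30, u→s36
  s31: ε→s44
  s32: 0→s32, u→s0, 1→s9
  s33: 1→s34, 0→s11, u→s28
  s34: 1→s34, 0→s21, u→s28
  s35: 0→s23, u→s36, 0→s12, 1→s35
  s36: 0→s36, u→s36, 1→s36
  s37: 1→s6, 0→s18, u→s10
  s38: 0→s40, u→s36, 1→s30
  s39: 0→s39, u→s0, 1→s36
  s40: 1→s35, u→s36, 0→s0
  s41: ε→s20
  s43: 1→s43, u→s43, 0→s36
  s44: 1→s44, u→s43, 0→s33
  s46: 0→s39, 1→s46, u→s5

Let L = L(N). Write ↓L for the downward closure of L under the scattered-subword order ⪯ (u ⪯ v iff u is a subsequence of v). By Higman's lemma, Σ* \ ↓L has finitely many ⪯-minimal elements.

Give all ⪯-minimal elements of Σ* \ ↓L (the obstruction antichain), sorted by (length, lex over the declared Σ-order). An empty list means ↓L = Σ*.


min(Σ*\↓L) = [0uu, 1uu0, 00u1, u0101, 101001, 0u1100].

|Q|=47, |F|=39, |δ|=137 (9 ε).
min D↑ (39 st, q0=0, F={20}): 0:1→1,u→2,0→3 1:1→1,u→4,0→5 2:1→6,u→2,0→7 3:1→8,u→9,0→10 4:1→4,u→11,0→12 5:1→13,u→14,0→15 6:1→6,u→4,0→7 7:1→16,u→17,0→18 8:1→8,u→9,0→15 9:1→19,u→20,0→17 10:1→21,u→22,0→10 11:1→11,u→11,0→20 12:1→23,u→24,0→25 13:1→13,u→26,0→27 14:1→28,u→20,0→17 15:1→29,u→22,0→15 16:1→16,u→30,0→31 17:1→32,u→20,0→17 18:1→27,u→22,0→18 19:1→33,u→20,0→34 20:1→20,u→20,0→20 21:1→21,u→22,0→15 22:1→20,u→20,0→22 23:1→23,u→24,0→35 24:1→24,u→20,0→20 25:1→36,u→37,0→25 26:1→28,u→20,0→30 27:1→27,u→22,0→31 28:1→33,u→20,0→32 29:1→29,u→22,0→27 30:1→32,u→20,0→22 31:1→20,u→22,0→31 32:1→38,u→20,0→22 33:1→33,u→20,0→24 34:1→38,u→20,0→34 35:1→20,u→37,0→35 36:1→36,u→37,0→35 37:1→20,u→20,0→20 38:1→38,u→20,0→37 [Hopcroft].
'0uu': N↓-sim [43, 36, 18, 1] end={s36} — reject; 3/3 del acc.
'1uu0': run [43, 39, 26, 5, 1] end={s36} ∉↓L; 4/4 del acc.
'00u1': N↓-sim [43, 36, 22, 4, 1] end={s36} — reject; 4/4 single-dels accept.
'u0101': run [43, 33, 22, 16, 7, 1] end={s36} rej; 5/5 single-dels accept.
'101001': N↓-sim [43, 39, 30, 21, 12, 7, 1] end={s36} — reject; 6/6 deletions ∈↓L.
'0u1100': run [43, 36, 18, 13, 7, 4, 1] end={s36} ∉↓L; 6/6 del acc.
6 minimals (antichain).


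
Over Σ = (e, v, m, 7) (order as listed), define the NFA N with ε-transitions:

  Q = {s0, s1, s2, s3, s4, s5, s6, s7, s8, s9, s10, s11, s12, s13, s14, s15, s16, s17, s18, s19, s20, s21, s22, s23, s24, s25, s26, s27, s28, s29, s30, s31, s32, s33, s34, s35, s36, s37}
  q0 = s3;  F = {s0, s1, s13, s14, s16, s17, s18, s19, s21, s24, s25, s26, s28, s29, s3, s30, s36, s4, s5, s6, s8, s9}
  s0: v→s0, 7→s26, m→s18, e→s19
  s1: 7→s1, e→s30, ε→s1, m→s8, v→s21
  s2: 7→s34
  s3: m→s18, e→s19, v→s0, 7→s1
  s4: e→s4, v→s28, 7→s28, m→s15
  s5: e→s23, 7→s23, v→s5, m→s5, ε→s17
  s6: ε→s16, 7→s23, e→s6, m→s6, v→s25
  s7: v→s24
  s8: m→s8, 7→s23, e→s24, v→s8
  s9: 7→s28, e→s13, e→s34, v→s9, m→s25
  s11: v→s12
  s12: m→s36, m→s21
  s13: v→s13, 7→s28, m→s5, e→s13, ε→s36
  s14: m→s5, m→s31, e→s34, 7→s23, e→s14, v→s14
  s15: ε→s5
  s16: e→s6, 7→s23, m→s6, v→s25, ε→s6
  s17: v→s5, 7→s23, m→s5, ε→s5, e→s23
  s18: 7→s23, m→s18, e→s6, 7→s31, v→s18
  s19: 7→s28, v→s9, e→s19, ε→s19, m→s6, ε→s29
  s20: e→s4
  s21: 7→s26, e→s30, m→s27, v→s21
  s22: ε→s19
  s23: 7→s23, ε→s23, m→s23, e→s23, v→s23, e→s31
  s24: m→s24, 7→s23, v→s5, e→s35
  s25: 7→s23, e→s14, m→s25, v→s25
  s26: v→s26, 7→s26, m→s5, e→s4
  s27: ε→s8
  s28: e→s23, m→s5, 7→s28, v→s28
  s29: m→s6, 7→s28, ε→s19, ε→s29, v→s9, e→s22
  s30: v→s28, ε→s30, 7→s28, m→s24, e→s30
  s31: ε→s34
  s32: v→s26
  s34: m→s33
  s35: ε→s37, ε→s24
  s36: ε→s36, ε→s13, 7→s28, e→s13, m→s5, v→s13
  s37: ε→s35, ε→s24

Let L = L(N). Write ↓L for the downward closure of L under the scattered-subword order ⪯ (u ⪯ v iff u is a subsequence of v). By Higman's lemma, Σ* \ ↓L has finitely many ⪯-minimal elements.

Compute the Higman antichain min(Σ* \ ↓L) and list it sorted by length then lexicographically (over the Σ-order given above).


|Q|=38, |F|=22, |δ|=127 (22 ε).
min D↑ (19 st, q0=0, F={9}): 0:e→1,v→2,m→3,7→4 1:e→1,v→5,m→6,7→7 2:e→1,v→2,m→3,7→8 3:e→6,v→3,m→3,7→9 4:e→10,v→11,m→12,7→4 5:e→13,v→5,m→14,7→7 6:e→6,v→14,m→6,7→9 7:e→9,v→7,m→15,7→7 8:e→16,v→8,m→15,7→8 9:e→9,v→9,m→9,7→9 10:e→10,v→7,m→17,7→7 11:e→10,v→11,m→12,7→8 12:e→17,v→12,m→12,7→9 13:e→13,v→13,m→15,7→7 14:e→18,v→14,m→14,7→9 15:e→9,v→15,m→15,7→9 16:e→16,v→7,m→15,7→7 17:e→17,v→15,m→17,7→9 18:e→18,v→18,m→15,7→9.
'm7': N↓-sim [31, 17, 4] end={s23,s31,s33,s34} ∉↓L; 2/2 single-dels accept.
'e7e': N↓-sim [31, 23, 7, 4] end={s23,s31,s33,s34} — reject; 3/3 deletions ∈↓L.
'v7me': |S_i|=[31, 29, 10, 7, 4] end={s23,s31,s33,s34} ∉↓L; 4/4 single-dels accept.
'7eve': N↓-sim [31, 18, 13, 7, 4] end={s23,s31,s33,s34} ∉↓L; 4/4 del acc.
'eveme': run [31, 23, 12, 10, 6, 4] end={s23,s31,s33,s34} ∉↓L; 5/5 del acc.
5 words, ⪯-incomp.

min(Σ*\↓L) = [m7, e7e, v7me, 7eve, eveme].


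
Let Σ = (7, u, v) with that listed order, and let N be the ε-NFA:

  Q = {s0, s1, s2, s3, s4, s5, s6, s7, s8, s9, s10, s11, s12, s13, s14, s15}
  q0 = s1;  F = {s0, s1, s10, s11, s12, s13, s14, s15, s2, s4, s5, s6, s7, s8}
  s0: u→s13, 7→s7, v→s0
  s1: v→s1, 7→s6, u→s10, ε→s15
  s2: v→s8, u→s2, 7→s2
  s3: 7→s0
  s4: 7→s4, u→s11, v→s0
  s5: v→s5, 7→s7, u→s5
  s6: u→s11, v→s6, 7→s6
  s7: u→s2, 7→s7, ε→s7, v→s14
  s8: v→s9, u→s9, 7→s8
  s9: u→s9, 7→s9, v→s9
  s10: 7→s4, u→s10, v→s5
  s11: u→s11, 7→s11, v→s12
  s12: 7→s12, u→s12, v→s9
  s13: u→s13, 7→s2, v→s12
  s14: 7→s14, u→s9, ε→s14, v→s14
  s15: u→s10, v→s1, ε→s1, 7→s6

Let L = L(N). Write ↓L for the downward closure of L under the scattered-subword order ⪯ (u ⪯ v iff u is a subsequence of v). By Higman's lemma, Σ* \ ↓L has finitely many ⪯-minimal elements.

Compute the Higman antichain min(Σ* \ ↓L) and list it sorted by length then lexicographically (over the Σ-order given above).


A = [7uvv, uv7vu].

|Q|=16, |F|=14, |δ|=50 (4 ε).
min D↑ (14 st, q0=0, F={9}): 0:7→1,u→2,v→0 1:7→1,u→3,v→1 2:7→4,u→2,v→5 3:7→3,u→3,v→6 4:7→4,u→3,v→7 5:7→8,u→5,v→5 6:7→6,u→6,v→9 7:7→8,u→10,v→7 8:7→8,u→11,v→12 9:7→9,u→9,v→9 10:7→11,u→10,v→6 11:7→11,u→11,v→13 12:7→12,u→9,v→12 13:7→13,u→9,v→9 (ε-aug+det+¬).
'7uvv': run [15, 11, 6, 3, 1] end={s9} ∉↓L; 4/4 deletions ∈↓L.
'uv7vu': N↓-sim [15, 12, 9, 6, 3, 1] end={s9} ∉↓L; 5/5 del acc.
2 minimals (antichain).


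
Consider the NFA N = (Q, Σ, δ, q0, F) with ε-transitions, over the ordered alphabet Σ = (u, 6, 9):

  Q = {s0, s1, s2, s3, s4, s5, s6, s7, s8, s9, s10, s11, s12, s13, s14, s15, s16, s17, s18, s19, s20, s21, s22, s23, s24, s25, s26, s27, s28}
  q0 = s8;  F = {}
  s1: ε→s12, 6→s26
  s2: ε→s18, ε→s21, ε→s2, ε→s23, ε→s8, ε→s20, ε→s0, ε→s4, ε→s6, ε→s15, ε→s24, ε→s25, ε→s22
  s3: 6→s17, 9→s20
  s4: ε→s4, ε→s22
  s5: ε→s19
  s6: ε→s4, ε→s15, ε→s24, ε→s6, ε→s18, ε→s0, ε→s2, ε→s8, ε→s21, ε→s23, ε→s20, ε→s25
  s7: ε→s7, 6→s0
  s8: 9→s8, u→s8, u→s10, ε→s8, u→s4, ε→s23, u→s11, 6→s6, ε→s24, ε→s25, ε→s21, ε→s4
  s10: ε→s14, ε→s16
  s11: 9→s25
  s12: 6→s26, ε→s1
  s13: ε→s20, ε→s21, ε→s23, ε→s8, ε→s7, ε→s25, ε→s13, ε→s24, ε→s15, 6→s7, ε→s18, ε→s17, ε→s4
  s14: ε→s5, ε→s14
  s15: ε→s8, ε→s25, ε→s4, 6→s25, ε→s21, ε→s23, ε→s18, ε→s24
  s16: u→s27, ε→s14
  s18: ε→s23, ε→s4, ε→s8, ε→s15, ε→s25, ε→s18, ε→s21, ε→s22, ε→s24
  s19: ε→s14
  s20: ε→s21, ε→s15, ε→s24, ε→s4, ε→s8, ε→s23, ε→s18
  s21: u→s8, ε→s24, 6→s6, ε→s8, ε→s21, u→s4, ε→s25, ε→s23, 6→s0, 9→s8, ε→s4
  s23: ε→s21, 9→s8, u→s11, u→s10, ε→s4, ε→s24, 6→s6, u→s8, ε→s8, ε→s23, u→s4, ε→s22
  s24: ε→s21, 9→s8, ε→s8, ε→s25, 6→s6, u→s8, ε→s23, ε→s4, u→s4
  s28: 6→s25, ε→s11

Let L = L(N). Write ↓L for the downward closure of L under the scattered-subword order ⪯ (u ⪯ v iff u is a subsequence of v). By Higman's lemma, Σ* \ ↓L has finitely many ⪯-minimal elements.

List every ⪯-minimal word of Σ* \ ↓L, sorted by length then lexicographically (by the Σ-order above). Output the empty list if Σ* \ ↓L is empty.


|Q|=29, |F|=0, |δ|=127 (96 ε).
min D↑ (1 st, q0=0, F={0}): 0:u→0,6→0,9→0 (ε-aug+det+¬).
ε ∈ L(D↑) ⇒ ↓L = ∅.

min(Σ*\↓L) = [ε].


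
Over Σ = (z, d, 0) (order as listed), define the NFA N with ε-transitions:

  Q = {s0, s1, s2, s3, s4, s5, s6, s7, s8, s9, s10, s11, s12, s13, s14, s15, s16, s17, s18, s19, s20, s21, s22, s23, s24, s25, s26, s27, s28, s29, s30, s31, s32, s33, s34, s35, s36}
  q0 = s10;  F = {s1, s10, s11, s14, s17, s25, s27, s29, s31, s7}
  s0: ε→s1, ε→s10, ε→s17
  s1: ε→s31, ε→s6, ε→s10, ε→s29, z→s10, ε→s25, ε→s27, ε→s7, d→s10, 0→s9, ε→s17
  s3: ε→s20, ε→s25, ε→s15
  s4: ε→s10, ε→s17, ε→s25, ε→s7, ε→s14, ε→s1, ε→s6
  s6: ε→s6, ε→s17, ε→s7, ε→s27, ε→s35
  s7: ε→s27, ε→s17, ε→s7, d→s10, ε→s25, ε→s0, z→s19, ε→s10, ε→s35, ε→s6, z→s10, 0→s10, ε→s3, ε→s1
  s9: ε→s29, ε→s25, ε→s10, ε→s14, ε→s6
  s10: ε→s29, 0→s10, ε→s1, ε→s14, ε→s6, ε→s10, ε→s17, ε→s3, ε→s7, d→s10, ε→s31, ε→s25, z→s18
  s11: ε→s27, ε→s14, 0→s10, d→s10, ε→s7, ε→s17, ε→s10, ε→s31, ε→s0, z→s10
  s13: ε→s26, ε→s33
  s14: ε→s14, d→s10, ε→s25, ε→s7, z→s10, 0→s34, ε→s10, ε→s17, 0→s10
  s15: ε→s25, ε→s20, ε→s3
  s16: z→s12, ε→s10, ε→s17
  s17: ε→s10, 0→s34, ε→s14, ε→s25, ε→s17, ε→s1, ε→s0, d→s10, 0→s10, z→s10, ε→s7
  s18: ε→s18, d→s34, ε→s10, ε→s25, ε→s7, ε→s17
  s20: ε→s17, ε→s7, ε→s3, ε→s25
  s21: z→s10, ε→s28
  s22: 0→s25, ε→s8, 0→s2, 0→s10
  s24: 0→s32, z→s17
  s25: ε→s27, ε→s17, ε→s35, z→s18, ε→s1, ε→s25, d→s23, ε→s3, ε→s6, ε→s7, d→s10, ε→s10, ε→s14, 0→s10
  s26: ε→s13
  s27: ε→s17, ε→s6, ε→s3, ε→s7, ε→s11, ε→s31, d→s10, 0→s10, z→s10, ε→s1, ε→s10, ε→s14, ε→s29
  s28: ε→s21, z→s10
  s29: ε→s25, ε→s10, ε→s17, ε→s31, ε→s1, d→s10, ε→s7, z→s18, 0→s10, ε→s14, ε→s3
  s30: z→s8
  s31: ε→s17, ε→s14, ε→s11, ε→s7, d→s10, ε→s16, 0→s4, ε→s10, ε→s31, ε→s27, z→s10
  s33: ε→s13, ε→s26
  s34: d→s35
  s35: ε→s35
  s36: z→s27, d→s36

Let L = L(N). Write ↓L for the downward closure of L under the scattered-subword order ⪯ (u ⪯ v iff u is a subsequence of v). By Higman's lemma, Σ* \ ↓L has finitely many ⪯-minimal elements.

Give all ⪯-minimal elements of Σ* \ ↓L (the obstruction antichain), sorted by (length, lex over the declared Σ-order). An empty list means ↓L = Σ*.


|Q|=37, |F|=10, |δ|=176 (129 ε).
min D↑ (1 st, q0=0, F={}): 0:z→0,d→0,0→0 (ε-aug+det+¬).
L(D↑) = ∅ ⇒ ↓L = Σ*.

min(Σ*\↓L) = [].


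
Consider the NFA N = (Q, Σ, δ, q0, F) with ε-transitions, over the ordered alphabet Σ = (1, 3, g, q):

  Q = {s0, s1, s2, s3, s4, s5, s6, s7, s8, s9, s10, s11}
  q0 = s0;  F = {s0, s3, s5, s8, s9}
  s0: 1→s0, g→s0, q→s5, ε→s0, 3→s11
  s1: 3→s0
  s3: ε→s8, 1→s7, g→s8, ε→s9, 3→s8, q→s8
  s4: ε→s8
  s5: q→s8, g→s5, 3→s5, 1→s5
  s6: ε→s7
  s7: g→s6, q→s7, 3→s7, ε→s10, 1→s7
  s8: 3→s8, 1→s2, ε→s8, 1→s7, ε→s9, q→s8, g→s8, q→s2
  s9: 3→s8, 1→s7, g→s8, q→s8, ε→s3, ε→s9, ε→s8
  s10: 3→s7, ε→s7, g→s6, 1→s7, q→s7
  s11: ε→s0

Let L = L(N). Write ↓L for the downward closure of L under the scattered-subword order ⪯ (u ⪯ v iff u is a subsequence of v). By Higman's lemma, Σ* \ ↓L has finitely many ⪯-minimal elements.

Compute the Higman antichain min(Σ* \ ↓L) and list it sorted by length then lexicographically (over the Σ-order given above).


A = [qq1].

|Q|=12, |F|=5, |δ|=44 (13 ε).
min D↑ (4 st, q0=0, F={3}): 0:1→0,3→0,g→0,q→1 1:1→1,3→1,g→1,q→2 2:1→3,3→2,g→2,q→2 3:1→3,3→3,g→3,q→3 (ε-aug+det+¬).
'qq1': N↓-sim [10, 8, 7, 4] end={s10,s2,s6,s7} — reject; 3/3 deletions ∈↓L.
1 obstructions.
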